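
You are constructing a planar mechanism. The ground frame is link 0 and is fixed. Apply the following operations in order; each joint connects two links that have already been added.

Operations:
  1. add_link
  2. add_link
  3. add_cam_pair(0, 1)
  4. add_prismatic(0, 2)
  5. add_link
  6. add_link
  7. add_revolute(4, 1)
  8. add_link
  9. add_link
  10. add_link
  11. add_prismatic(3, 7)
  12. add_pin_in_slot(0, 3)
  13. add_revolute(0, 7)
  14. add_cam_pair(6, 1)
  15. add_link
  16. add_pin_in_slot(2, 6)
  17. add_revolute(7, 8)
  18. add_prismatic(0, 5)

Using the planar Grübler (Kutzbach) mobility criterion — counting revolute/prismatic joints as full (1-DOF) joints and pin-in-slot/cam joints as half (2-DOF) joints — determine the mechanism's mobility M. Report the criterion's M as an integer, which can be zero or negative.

L=1 J1=0 J2=0
add link → L=2 J1=0 J2=0
add link → L=3 J1=0 J2=0
C@0,1 dof=2 J2 → L=3 J1=0 J2=1
P@0,2 dof=1 J1 → L=3 J1=1 J2=1
add link → L=4 J1=1 J2=1
add link → L=5 J1=1 J2=1
R@4,1 dof=1 J1 → L=5 J1=2 J2=1
add link → L=6 J1=2 J2=1
add link → L=7 J1=2 J2=1
add link → L=8 J1=2 J2=1
P@3,7 dof=1 J1 → L=8 J1=3 J2=1
PS@0,3 dof=2 J2 → L=8 J1=3 J2=2
R@0,7 dof=1 J1 → L=8 J1=4 J2=2
C@6,1 dof=2 J2 → L=8 J1=4 J2=3
add link → L=9 J1=4 J2=3
PS@2,6 dof=2 J2 → L=9 J1=4 J2=4
R@7,8 dof=1 J1 → L=9 J1=5 J2=4
P@0,5 dof=1 J1 → L=9 J1=6 J2=4
M=3(L−1)−2J1−J2=3·8−2·6−4=8

M = 8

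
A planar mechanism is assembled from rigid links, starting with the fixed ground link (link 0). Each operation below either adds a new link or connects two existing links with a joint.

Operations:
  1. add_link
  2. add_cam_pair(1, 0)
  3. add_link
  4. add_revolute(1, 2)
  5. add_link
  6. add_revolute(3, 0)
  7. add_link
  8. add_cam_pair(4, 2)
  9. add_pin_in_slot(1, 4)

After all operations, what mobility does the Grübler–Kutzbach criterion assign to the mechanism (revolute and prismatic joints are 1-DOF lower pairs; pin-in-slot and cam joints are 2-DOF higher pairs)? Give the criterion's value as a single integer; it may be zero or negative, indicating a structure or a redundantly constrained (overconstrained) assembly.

ground; <1,0,0>
#1 <2,0,0>
C:1↔0 J2 <2,0,1>
#2 <3,0,1>
R:1↔2 J1 <3,1,1>
#3 <4,1,1>
R:3↔0 J1 <4,2,1>
#4 <5,2,1>
C:4↔2 J2 <5,2,2>
PS:1↔4 J2 <5,2,3>
3×4 − 2×2 − 1×3 = 5

M = 5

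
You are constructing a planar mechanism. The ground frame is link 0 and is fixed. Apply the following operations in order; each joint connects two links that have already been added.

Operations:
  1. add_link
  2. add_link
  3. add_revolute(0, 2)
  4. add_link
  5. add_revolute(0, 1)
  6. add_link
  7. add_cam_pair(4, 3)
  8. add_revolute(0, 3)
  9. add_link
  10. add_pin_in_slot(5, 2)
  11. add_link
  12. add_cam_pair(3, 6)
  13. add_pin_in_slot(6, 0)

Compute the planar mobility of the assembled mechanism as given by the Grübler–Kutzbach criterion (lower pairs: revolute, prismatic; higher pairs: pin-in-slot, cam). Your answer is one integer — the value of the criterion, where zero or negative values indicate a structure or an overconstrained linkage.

link 0 = ground. State L|J1|J2 = 1|0|0
+link1  2|0|0
+link2  3|0|0
R(0,2) f=1→J1  3|1|0
+link3  4|1|0
R(0,1) f=1→J1  4|2|0
+link4  5|2|0
C(4,3) f=2→J2  5|2|1
R(0,3) f=1→J1  5|3|1
+link5  6|3|1
PS(5,2) f=2→J2  6|3|2
+link6  7|3|2
C(3,6) f=2→J2  7|3|3
PS(6,0) f=2→J2  7|3|4
M = 3(7−1)−2·3−4 = 18−6−4 = 8

M = 8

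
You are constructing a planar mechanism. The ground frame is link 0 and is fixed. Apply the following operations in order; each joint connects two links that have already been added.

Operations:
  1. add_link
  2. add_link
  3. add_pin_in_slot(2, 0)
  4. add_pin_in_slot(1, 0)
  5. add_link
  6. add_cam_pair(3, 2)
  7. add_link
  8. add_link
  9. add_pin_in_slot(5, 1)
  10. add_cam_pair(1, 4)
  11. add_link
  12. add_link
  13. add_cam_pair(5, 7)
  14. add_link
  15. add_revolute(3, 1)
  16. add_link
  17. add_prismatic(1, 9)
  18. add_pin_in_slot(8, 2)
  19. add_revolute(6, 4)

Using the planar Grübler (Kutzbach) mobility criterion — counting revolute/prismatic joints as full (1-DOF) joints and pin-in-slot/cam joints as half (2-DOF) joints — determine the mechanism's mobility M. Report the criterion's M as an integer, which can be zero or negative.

M = 14

(L,J1,J2)=(1,0,0); link0 fixed
link1: (2,0,0)
link2: (3,0,0)
PS 2-0 [J2]: (3,0,1)
PS 1-0 [J2]: (3,0,2)
link3: (4,0,2)
C 3-2 [J2]: (4,0,3)
link4: (5,0,3)
link5: (6,0,3)
PS 5-1 [J2]: (6,0,4)
C 1-4 [J2]: (6,0,5)
link6: (7,0,5)
link7: (8,0,5)
C 5-7 [J2]: (8,0,6)
link8: (9,0,6)
R 3-1 [J1]: (9,1,6)
link9: (10,1,6)
P 1-9 [J1]: (10,2,6)
PS 8-2 [J2]: (10,2,7)
R 6-4 [J1]: (10,3,7)
Grübler: 3·9 − 2·3 − 7 = 14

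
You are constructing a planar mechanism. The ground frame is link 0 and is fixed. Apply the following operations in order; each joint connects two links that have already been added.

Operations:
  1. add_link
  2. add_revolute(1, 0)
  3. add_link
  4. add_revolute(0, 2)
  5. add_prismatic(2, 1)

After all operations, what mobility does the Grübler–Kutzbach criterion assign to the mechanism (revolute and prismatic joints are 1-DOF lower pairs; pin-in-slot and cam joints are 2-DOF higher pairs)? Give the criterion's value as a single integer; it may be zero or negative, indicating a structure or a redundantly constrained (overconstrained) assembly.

M = 0

ground; <1,0,0>
#1 <2,0,0>
R:1↔0 J1 <2,1,0>
#2 <3,1,0>
R:0↔2 J1 <3,2,0>
P:2↔1 J1 <3,3,0>
3×2 − 2×3 − 1×0 = 0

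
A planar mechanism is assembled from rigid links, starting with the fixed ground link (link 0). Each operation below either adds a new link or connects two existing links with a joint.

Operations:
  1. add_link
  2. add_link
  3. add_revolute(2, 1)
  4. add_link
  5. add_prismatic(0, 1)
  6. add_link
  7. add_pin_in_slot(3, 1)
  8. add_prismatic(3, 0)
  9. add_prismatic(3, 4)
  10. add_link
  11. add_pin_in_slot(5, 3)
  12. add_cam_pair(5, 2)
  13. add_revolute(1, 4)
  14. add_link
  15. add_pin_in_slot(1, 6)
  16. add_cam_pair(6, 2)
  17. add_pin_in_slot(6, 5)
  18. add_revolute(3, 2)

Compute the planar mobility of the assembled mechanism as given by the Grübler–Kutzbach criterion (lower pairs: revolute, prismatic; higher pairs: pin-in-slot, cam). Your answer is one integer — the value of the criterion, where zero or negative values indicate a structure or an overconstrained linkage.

M = 0

ground; <1,0,0>
#1 <2,0,0>
#2 <3,0,0>
R:2↔1 J1 <3,1,0>
#3 <4,1,0>
P:0↔1 J1 <4,2,0>
#4 <5,2,0>
PS:3↔1 J2 <5,2,1>
P:3↔0 J1 <5,3,1>
P:3↔4 J1 <5,4,1>
#5 <6,4,1>
PS:5↔3 J2 <6,4,2>
C:5↔2 J2 <6,4,3>
R:1↔4 J1 <6,5,3>
#6 <7,5,3>
PS:1↔6 J2 <7,5,4>
C:6↔2 J2 <7,5,5>
PS:6↔5 J2 <7,5,6>
R:3↔2 J1 <7,6,6>
3×6 − 2×6 − 1×6 = 0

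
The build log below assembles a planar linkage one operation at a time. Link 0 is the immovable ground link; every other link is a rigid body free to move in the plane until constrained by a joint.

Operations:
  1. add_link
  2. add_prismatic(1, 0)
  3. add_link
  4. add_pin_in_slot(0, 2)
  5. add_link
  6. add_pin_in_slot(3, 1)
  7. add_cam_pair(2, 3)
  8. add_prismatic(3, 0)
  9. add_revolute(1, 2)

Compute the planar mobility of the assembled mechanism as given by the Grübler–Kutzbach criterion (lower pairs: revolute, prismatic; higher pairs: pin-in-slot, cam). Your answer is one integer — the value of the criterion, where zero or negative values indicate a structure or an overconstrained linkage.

[1;0;0] (link 0 is ground)
L+ [2;0;0]
P(1,0)∈J1 [2;1;0]
L+ [3;1;0]
PS(0,2)∈J2 [3;1;1]
L+ [4;1;1]
PS(3,1)∈J2 [4;1;2]
C(2,3)∈J2 [4;1;3]
P(3,0)∈J1 [4;2;3]
R(1,2)∈J1 [4;3;3]
mobility = 9 − 6 − 3 = 0

M = 0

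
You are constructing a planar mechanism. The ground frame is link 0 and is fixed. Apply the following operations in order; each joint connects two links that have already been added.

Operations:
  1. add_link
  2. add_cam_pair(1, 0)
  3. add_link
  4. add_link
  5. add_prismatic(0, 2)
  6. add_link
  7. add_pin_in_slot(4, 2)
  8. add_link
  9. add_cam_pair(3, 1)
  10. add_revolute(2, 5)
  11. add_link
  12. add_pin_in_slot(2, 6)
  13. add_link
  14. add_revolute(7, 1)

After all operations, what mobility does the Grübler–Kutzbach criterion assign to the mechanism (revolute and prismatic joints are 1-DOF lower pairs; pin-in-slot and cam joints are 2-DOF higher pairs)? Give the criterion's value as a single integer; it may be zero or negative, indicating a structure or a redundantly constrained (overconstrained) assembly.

M = 11

[1;0;0] (link 0 is ground)
L+ [2;0;0]
C(1,0)∈J2 [2;0;1]
L+ [3;0;1]
L+ [4;0;1]
P(0,2)∈J1 [4;1;1]
L+ [5;1;1]
PS(4,2)∈J2 [5;1;2]
L+ [6;1;2]
C(3,1)∈J2 [6;1;3]
R(2,5)∈J1 [6;2;3]
L+ [7;2;3]
PS(2,6)∈J2 [7;2;4]
L+ [8;2;4]
R(7,1)∈J1 [8;3;4]
mobility = 21 − 6 − 4 = 11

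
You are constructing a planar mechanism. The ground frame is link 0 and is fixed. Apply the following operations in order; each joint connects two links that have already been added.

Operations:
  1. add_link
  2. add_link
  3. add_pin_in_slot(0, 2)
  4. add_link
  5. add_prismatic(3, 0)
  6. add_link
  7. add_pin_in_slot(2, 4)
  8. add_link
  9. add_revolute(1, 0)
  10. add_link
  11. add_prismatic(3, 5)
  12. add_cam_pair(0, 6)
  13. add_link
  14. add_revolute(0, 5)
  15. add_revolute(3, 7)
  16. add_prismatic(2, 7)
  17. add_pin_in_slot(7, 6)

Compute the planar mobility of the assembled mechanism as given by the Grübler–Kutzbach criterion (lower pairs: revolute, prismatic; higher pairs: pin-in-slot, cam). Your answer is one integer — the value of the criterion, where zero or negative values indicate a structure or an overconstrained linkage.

[1;0;0] (link 0 is ground)
L+ [2;0;0]
L+ [3;0;0]
PS(0,2)∈J2 [3;0;1]
L+ [4;0;1]
P(3,0)∈J1 [4;1;1]
L+ [5;1;1]
PS(2,4)∈J2 [5;1;2]
L+ [6;1;2]
R(1,0)∈J1 [6;2;2]
L+ [7;2;2]
P(3,5)∈J1 [7;3;2]
C(0,6)∈J2 [7;3;3]
L+ [8;3;3]
R(0,5)∈J1 [8;4;3]
R(3,7)∈J1 [8;5;3]
P(2,7)∈J1 [8;6;3]
PS(7,6)∈J2 [8;6;4]
mobility = 21 − 12 − 4 = 5

M = 5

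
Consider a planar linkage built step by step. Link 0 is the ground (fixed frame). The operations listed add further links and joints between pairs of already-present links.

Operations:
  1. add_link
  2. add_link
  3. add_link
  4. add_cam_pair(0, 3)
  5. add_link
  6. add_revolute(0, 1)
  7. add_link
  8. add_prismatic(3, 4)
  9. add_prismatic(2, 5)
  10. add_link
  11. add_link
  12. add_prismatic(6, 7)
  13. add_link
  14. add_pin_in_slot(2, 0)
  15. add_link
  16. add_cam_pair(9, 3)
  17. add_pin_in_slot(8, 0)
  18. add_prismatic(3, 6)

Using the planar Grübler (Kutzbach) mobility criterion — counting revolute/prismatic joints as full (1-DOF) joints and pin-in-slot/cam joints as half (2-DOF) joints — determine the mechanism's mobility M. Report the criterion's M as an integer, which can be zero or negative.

(L,J1,J2)=(1,0,0); link0 fixed
link1: (2,0,0)
link2: (3,0,0)
link3: (4,0,0)
C 0-3 [J2]: (4,0,1)
link4: (5,0,1)
R 0-1 [J1]: (5,1,1)
link5: (6,1,1)
P 3-4 [J1]: (6,2,1)
P 2-5 [J1]: (6,3,1)
link6: (7,3,1)
link7: (8,3,1)
P 6-7 [J1]: (8,4,1)
link8: (9,4,1)
PS 2-0 [J2]: (9,4,2)
link9: (10,4,2)
C 9-3 [J2]: (10,4,3)
PS 8-0 [J2]: (10,4,4)
P 3-6 [J1]: (10,5,4)
Grübler: 3·9 − 2·5 − 4 = 13

M = 13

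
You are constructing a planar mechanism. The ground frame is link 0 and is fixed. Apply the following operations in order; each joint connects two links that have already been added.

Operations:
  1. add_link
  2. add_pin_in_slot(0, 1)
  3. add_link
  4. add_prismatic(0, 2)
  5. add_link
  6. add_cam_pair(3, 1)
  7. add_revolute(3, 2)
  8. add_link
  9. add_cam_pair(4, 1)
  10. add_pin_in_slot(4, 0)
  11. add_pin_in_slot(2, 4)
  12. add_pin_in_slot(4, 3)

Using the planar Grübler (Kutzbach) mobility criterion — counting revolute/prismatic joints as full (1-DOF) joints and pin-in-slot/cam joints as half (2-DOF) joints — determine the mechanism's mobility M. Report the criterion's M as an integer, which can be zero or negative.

M = 2

(L,J1,J2)=(1,0,0); link0 fixed
link1: (2,0,0)
PS 0-1 [J2]: (2,0,1)
link2: (3,0,1)
P 0-2 [J1]: (3,1,1)
link3: (4,1,1)
C 3-1 [J2]: (4,1,2)
R 3-2 [J1]: (4,2,2)
link4: (5,2,2)
C 4-1 [J2]: (5,2,3)
PS 4-0 [J2]: (5,2,4)
PS 2-4 [J2]: (5,2,5)
PS 4-3 [J2]: (5,2,6)
Grübler: 3·4 − 2·2 − 6 = 2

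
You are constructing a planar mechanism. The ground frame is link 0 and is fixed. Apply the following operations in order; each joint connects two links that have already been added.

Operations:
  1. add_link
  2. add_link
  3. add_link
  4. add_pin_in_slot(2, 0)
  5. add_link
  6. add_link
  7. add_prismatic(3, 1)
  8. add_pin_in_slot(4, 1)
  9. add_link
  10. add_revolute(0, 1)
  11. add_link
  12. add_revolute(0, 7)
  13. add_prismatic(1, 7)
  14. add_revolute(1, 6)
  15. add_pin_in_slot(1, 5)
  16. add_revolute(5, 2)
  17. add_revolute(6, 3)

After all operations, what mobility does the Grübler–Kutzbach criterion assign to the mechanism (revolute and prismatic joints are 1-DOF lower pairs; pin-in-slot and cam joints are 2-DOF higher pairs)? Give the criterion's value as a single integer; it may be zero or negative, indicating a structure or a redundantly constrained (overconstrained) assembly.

L=1 J1=0 J2=0
add link → L=2 J1=0 J2=0
add link → L=3 J1=0 J2=0
add link → L=4 J1=0 J2=0
PS@2,0 dof=2 J2 → L=4 J1=0 J2=1
add link → L=5 J1=0 J2=1
add link → L=6 J1=0 J2=1
P@3,1 dof=1 J1 → L=6 J1=1 J2=1
PS@4,1 dof=2 J2 → L=6 J1=1 J2=2
add link → L=7 J1=1 J2=2
R@0,1 dof=1 J1 → L=7 J1=2 J2=2
add link → L=8 J1=2 J2=2
R@0,7 dof=1 J1 → L=8 J1=3 J2=2
P@1,7 dof=1 J1 → L=8 J1=4 J2=2
R@1,6 dof=1 J1 → L=8 J1=5 J2=2
PS@1,5 dof=2 J2 → L=8 J1=5 J2=3
R@5,2 dof=1 J1 → L=8 J1=6 J2=3
R@6,3 dof=1 J1 → L=8 J1=7 J2=3
M=3(L−1)−2J1−J2=3·7−2·7−3=4

M = 4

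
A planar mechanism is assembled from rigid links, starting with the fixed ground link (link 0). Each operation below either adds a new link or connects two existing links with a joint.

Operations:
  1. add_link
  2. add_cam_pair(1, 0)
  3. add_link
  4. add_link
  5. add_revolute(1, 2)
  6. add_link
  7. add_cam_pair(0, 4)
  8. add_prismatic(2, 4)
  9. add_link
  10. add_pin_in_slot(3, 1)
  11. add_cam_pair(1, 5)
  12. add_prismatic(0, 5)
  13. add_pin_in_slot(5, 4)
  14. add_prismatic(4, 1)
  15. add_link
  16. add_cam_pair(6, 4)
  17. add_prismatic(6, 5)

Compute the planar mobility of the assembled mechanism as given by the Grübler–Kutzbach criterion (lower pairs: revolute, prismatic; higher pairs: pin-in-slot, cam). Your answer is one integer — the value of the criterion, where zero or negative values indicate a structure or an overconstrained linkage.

[1;0;0] (link 0 is ground)
L+ [2;0;0]
C(1,0)∈J2 [2;0;1]
L+ [3;0;1]
L+ [4;0;1]
R(1,2)∈J1 [4;1;1]
L+ [5;1;1]
C(0,4)∈J2 [5;1;2]
P(2,4)∈J1 [5;2;2]
L+ [6;2;2]
PS(3,1)∈J2 [6;2;3]
C(1,5)∈J2 [6;2;4]
P(0,5)∈J1 [6;3;4]
PS(5,4)∈J2 [6;3;5]
P(4,1)∈J1 [6;4;5]
L+ [7;4;5]
C(6,4)∈J2 [7;4;6]
P(6,5)∈J1 [7;5;6]
mobility = 18 − 10 − 6 = 2

M = 2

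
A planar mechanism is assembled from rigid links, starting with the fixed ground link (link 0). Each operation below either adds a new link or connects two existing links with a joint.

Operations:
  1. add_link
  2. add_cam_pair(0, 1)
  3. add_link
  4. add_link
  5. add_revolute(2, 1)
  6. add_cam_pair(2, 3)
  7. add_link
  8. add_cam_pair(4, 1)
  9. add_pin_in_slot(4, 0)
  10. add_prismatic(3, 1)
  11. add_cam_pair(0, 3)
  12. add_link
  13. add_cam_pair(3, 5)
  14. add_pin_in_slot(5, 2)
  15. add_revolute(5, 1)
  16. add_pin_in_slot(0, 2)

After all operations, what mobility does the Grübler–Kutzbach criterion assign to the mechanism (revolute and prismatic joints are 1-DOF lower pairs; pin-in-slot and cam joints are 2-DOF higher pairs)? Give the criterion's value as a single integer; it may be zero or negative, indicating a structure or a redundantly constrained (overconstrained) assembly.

M = 1

L=1 J1=0 J2=0
add link → L=2 J1=0 J2=0
C@0,1 dof=2 J2 → L=2 J1=0 J2=1
add link → L=3 J1=0 J2=1
add link → L=4 J1=0 J2=1
R@2,1 dof=1 J1 → L=4 J1=1 J2=1
C@2,3 dof=2 J2 → L=4 J1=1 J2=2
add link → L=5 J1=1 J2=2
C@4,1 dof=2 J2 → L=5 J1=1 J2=3
PS@4,0 dof=2 J2 → L=5 J1=1 J2=4
P@3,1 dof=1 J1 → L=5 J1=2 J2=4
C@0,3 dof=2 J2 → L=5 J1=2 J2=5
add link → L=6 J1=2 J2=5
C@3,5 dof=2 J2 → L=6 J1=2 J2=6
PS@5,2 dof=2 J2 → L=6 J1=2 J2=7
R@5,1 dof=1 J1 → L=6 J1=3 J2=7
PS@0,2 dof=2 J2 → L=6 J1=3 J2=8
M=3(L−1)−2J1−J2=3·5−2·3−8=1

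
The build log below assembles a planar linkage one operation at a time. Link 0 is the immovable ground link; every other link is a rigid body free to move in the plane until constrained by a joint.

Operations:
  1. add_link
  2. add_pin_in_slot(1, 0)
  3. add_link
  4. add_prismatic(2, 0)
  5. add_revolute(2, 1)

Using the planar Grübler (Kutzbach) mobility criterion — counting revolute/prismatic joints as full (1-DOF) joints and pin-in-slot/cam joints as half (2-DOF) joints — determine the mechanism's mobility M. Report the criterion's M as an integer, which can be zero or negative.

M = 1

[1;0;0] (link 0 is ground)
L+ [2;0;0]
PS(1,0)∈J2 [2;0;1]
L+ [3;0;1]
P(2,0)∈J1 [3;1;1]
R(2,1)∈J1 [3;2;1]
mobility = 6 − 4 − 1 = 1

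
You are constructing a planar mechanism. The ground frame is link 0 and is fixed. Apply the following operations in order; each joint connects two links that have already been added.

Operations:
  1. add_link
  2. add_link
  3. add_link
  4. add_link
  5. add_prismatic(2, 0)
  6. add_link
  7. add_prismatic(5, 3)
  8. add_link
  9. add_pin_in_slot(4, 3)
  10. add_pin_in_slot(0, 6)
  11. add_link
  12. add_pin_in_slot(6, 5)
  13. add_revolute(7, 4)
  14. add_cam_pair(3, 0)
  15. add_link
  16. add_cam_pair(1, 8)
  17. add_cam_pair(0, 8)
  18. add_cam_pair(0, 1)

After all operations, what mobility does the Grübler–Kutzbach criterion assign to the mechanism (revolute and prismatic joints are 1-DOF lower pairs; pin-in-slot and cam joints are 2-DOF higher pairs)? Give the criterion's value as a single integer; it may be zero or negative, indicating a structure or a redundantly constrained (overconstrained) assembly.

link 0 = ground. State L|J1|J2 = 1|0|0
+link1  2|0|0
+link2  3|0|0
+link3  4|0|0
+link4  5|0|0
P(2,0) f=1→J1  5|1|0
+link5  6|1|0
P(5,3) f=1→J1  6|2|0
+link6  7|2|0
PS(4,3) f=2→J2  7|2|1
PS(0,6) f=2→J2  7|2|2
+link7  8|2|2
PS(6,5) f=2→J2  8|2|3
R(7,4) f=1→J1  8|3|3
C(3,0) f=2→J2  8|3|4
+link8  9|3|4
C(1,8) f=2→J2  9|3|5
C(0,8) f=2→J2  9|3|6
C(0,1) f=2→J2  9|3|7
M = 3(9−1)−2·3−7 = 24−6−7 = 11

M = 11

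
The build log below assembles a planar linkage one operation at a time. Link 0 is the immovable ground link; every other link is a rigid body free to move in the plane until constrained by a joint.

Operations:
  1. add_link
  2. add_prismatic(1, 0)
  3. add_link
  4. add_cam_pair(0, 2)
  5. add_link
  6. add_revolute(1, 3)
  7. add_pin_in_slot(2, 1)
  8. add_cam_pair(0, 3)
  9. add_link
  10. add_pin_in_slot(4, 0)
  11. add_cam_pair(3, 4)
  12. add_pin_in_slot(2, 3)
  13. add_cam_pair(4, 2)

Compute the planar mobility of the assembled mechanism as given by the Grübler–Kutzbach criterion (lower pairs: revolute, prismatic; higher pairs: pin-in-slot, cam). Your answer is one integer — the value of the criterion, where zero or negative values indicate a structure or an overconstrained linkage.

ground; <1,0,0>
#1 <2,0,0>
P:1↔0 J1 <2,1,0>
#2 <3,1,0>
C:0↔2 J2 <3,1,1>
#3 <4,1,1>
R:1↔3 J1 <4,2,1>
PS:2↔1 J2 <4,2,2>
C:0↔3 J2 <4,2,3>
#4 <5,2,3>
PS:4↔0 J2 <5,2,4>
C:3↔4 J2 <5,2,5>
PS:2↔3 J2 <5,2,6>
C:4↔2 J2 <5,2,7>
3×4 − 2×2 − 1×7 = 1

M = 1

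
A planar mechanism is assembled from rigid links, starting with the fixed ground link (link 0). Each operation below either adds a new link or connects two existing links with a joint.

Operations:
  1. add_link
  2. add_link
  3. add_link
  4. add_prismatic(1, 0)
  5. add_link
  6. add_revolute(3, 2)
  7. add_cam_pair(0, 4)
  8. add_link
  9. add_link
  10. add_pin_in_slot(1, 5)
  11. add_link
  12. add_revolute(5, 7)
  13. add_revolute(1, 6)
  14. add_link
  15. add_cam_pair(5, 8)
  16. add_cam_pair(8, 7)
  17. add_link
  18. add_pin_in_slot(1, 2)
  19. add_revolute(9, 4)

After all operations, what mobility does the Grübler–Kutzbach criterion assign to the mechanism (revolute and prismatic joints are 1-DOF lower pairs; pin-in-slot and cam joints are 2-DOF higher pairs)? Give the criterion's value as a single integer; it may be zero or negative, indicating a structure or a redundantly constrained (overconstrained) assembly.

(L,J1,J2)=(1,0,0); link0 fixed
link1: (2,0,0)
link2: (3,0,0)
link3: (4,0,0)
P 1-0 [J1]: (4,1,0)
link4: (5,1,0)
R 3-2 [J1]: (5,2,0)
C 0-4 [J2]: (5,2,1)
link5: (6,2,1)
link6: (7,2,1)
PS 1-5 [J2]: (7,2,2)
link7: (8,2,2)
R 5-7 [J1]: (8,3,2)
R 1-6 [J1]: (8,4,2)
link8: (9,4,2)
C 5-8 [J2]: (9,4,3)
C 8-7 [J2]: (9,4,4)
link9: (10,4,4)
PS 1-2 [J2]: (10,4,5)
R 9-4 [J1]: (10,5,5)
Grübler: 3·9 − 2·5 − 5 = 12

M = 12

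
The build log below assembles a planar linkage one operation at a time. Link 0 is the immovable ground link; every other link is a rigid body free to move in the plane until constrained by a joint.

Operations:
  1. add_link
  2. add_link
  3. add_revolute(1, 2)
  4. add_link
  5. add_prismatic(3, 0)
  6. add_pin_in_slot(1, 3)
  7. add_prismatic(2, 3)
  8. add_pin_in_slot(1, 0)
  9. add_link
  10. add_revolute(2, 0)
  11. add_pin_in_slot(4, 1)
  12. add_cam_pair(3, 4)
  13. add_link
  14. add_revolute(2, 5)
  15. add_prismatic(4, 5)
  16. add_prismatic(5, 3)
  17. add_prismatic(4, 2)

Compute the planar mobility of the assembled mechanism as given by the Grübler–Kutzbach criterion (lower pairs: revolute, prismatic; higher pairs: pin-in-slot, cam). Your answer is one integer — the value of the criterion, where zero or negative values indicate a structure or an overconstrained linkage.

M = -5

(L,J1,J2)=(1,0,0); link0 fixed
link1: (2,0,0)
link2: (3,0,0)
R 1-2 [J1]: (3,1,0)
link3: (4,1,0)
P 3-0 [J1]: (4,2,0)
PS 1-3 [J2]: (4,2,1)
P 2-3 [J1]: (4,3,1)
PS 1-0 [J2]: (4,3,2)
link4: (5,3,2)
R 2-0 [J1]: (5,4,2)
PS 4-1 [J2]: (5,4,3)
C 3-4 [J2]: (5,4,4)
link5: (6,4,4)
R 2-5 [J1]: (6,5,4)
P 4-5 [J1]: (6,6,4)
P 5-3 [J1]: (6,7,4)
P 4-2 [J1]: (6,8,4)
Grübler: 3·5 − 2·8 − 4 = -5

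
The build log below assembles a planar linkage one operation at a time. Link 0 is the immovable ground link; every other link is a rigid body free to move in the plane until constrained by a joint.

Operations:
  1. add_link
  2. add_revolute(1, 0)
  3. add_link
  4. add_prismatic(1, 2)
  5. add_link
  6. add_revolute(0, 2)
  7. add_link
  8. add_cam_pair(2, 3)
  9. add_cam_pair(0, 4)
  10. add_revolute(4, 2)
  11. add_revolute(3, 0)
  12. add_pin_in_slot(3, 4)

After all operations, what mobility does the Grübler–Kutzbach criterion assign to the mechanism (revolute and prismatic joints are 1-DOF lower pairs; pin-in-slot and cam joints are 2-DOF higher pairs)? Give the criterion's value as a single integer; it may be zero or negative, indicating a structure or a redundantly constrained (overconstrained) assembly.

M = -1

link 0 = ground. State L|J1|J2 = 1|0|0
+link1  2|0|0
R(1,0) f=1→J1  2|1|0
+link2  3|1|0
P(1,2) f=1→J1  3|2|0
+link3  4|2|0
R(0,2) f=1→J1  4|3|0
+link4  5|3|0
C(2,3) f=2→J2  5|3|1
C(0,4) f=2→J2  5|3|2
R(4,2) f=1→J1  5|4|2
R(3,0) f=1→J1  5|5|2
PS(3,4) f=2→J2  5|5|3
M = 3(5−1)−2·5−3 = 12−10−3 = -1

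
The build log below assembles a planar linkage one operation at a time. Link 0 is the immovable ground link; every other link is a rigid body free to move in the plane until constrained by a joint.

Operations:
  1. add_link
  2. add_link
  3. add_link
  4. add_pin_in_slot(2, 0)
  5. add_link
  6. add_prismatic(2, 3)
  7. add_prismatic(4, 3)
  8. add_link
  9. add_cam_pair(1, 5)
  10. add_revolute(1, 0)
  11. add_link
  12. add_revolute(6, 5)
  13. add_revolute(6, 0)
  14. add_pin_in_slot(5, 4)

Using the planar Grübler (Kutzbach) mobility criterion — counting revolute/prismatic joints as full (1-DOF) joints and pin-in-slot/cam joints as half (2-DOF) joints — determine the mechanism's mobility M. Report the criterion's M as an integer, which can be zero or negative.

ground; <1,0,0>
#1 <2,0,0>
#2 <3,0,0>
#3 <4,0,0>
PS:2↔0 J2 <4,0,1>
#4 <5,0,1>
P:2↔3 J1 <5,1,1>
P:4↔3 J1 <5,2,1>
#5 <6,2,1>
C:1↔5 J2 <6,2,2>
R:1↔0 J1 <6,3,2>
#6 <7,3,2>
R:6↔5 J1 <7,4,2>
R:6↔0 J1 <7,5,2>
PS:5↔4 J2 <7,5,3>
3×6 − 2×5 − 1×3 = 5

M = 5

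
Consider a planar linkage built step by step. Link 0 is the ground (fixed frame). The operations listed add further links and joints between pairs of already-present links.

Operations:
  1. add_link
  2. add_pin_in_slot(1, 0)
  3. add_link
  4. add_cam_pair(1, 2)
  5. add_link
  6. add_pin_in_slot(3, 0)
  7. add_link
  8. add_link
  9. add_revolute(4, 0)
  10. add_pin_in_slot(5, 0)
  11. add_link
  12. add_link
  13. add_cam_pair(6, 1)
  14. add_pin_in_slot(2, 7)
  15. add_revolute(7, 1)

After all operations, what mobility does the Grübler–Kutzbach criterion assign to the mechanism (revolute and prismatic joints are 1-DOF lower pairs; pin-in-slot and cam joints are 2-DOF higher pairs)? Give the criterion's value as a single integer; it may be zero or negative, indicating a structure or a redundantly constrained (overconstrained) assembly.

L=1 J1=0 J2=0
add link → L=2 J1=0 J2=0
PS@1,0 dof=2 J2 → L=2 J1=0 J2=1
add link → L=3 J1=0 J2=1
C@1,2 dof=2 J2 → L=3 J1=0 J2=2
add link → L=4 J1=0 J2=2
PS@3,0 dof=2 J2 → L=4 J1=0 J2=3
add link → L=5 J1=0 J2=3
add link → L=6 J1=0 J2=3
R@4,0 dof=1 J1 → L=6 J1=1 J2=3
PS@5,0 dof=2 J2 → L=6 J1=1 J2=4
add link → L=7 J1=1 J2=4
add link → L=8 J1=1 J2=4
C@6,1 dof=2 J2 → L=8 J1=1 J2=5
PS@2,7 dof=2 J2 → L=8 J1=1 J2=6
R@7,1 dof=1 J1 → L=8 J1=2 J2=6
M=3(L−1)−2J1−J2=3·7−2·2−6=11

M = 11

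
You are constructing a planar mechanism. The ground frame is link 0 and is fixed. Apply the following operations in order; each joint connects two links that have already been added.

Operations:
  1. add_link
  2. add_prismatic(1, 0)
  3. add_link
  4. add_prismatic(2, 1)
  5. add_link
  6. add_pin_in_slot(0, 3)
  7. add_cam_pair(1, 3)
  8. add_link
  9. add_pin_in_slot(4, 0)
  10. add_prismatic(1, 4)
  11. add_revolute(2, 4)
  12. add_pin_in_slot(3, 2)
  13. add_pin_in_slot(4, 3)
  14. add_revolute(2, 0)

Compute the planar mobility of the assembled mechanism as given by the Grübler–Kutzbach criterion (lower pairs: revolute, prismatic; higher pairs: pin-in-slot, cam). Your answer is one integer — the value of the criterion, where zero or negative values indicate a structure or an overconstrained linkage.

M = -3

L=1 J1=0 J2=0
add link → L=2 J1=0 J2=0
P@1,0 dof=1 J1 → L=2 J1=1 J2=0
add link → L=3 J1=1 J2=0
P@2,1 dof=1 J1 → L=3 J1=2 J2=0
add link → L=4 J1=2 J2=0
PS@0,3 dof=2 J2 → L=4 J1=2 J2=1
C@1,3 dof=2 J2 → L=4 J1=2 J2=2
add link → L=5 J1=2 J2=2
PS@4,0 dof=2 J2 → L=5 J1=2 J2=3
P@1,4 dof=1 J1 → L=5 J1=3 J2=3
R@2,4 dof=1 J1 → L=5 J1=4 J2=3
PS@3,2 dof=2 J2 → L=5 J1=4 J2=4
PS@4,3 dof=2 J2 → L=5 J1=4 J2=5
R@2,0 dof=1 J1 → L=5 J1=5 J2=5
M=3(L−1)−2J1−J2=3·4−2·5−5=-3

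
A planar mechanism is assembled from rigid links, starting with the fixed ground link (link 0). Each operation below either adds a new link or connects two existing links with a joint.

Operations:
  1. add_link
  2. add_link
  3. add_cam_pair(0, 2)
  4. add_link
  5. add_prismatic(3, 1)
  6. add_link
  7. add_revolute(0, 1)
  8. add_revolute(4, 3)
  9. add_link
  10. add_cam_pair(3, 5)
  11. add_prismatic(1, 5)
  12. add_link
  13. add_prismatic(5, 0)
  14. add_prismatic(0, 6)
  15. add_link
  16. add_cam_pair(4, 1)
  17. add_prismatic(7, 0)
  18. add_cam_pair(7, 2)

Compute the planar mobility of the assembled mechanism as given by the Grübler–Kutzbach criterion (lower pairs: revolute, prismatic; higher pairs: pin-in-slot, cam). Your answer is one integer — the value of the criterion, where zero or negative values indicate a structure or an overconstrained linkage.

M = 3

link 0 = ground. State L|J1|J2 = 1|0|0
+link1  2|0|0
+link2  3|0|0
C(0,2) f=2→J2  3|0|1
+link3  4|0|1
P(3,1) f=1→J1  4|1|1
+link4  5|1|1
R(0,1) f=1→J1  5|2|1
R(4,3) f=1→J1  5|3|1
+link5  6|3|1
C(3,5) f=2→J2  6|3|2
P(1,5) f=1→J1  6|4|2
+link6  7|4|2
P(5,0) f=1→J1  7|5|2
P(0,6) f=1→J1  7|6|2
+link7  8|6|2
C(4,1) f=2→J2  8|6|3
P(7,0) f=1→J1  8|7|3
C(7,2) f=2→J2  8|7|4
M = 3(8−1)−2·7−4 = 21−14−4 = 3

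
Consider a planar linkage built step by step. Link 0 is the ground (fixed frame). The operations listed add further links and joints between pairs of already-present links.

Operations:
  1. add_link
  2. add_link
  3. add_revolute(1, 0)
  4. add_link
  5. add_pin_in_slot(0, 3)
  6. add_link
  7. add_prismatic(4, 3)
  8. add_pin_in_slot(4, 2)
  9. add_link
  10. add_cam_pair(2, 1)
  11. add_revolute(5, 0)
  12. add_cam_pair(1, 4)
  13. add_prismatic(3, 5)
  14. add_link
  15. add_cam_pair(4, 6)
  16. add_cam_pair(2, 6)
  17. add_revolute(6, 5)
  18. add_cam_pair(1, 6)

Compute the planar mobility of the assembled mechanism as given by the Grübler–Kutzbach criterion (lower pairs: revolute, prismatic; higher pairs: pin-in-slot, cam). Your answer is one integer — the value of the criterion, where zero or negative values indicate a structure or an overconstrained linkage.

link 0 = ground. State L|J1|J2 = 1|0|0
+link1  2|0|0
+link2  3|0|0
R(1,0) f=1→J1  3|1|0
+link3  4|1|0
PS(0,3) f=2→J2  4|1|1
+link4  5|1|1
P(4,3) f=1→J1  5|2|1
PS(4,2) f=2→J2  5|2|2
+link5  6|2|2
C(2,1) f=2→J2  6|2|3
R(5,0) f=1→J1  6|3|3
C(1,4) f=2→J2  6|3|4
P(3,5) f=1→J1  6|4|4
+link6  7|4|4
C(4,6) f=2→J2  7|4|5
C(2,6) f=2→J2  7|4|6
R(6,5) f=1→J1  7|5|6
C(1,6) f=2→J2  7|5|7
M = 3(7−1)−2·5−7 = 18−10−7 = 1

M = 1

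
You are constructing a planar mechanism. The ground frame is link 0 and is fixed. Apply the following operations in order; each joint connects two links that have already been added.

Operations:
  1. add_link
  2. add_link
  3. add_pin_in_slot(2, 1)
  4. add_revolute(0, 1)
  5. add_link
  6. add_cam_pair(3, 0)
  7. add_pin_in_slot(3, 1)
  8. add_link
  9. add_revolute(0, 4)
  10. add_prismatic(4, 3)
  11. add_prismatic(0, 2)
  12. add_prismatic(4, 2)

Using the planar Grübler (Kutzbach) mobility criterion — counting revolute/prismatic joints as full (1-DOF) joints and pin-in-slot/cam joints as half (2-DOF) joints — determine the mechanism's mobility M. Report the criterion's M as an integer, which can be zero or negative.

M = -1

L=1 J1=0 J2=0
add link → L=2 J1=0 J2=0
add link → L=3 J1=0 J2=0
PS@2,1 dof=2 J2 → L=3 J1=0 J2=1
R@0,1 dof=1 J1 → L=3 J1=1 J2=1
add link → L=4 J1=1 J2=1
C@3,0 dof=2 J2 → L=4 J1=1 J2=2
PS@3,1 dof=2 J2 → L=4 J1=1 J2=3
add link → L=5 J1=1 J2=3
R@0,4 dof=1 J1 → L=5 J1=2 J2=3
P@4,3 dof=1 J1 → L=5 J1=3 J2=3
P@0,2 dof=1 J1 → L=5 J1=4 J2=3
P@4,2 dof=1 J1 → L=5 J1=5 J2=3
M=3(L−1)−2J1−J2=3·4−2·5−3=-1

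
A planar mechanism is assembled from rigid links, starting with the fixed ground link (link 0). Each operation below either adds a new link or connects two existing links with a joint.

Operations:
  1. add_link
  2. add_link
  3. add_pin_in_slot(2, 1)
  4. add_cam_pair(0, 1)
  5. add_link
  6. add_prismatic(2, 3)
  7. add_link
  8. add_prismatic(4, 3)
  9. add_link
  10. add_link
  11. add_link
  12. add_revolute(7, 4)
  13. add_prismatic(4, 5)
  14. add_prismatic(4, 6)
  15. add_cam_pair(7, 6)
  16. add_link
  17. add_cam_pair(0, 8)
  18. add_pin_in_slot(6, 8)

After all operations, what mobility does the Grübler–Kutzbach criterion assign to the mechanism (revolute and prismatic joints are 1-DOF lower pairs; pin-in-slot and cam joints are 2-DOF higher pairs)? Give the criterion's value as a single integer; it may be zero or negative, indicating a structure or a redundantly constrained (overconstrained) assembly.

M = 9

[1;0;0] (link 0 is ground)
L+ [2;0;0]
L+ [3;0;0]
PS(2,1)∈J2 [3;0;1]
C(0,1)∈J2 [3;0;2]
L+ [4;0;2]
P(2,3)∈J1 [4;1;2]
L+ [5;1;2]
P(4,3)∈J1 [5;2;2]
L+ [6;2;2]
L+ [7;2;2]
L+ [8;2;2]
R(7,4)∈J1 [8;3;2]
P(4,5)∈J1 [8;4;2]
P(4,6)∈J1 [8;5;2]
C(7,6)∈J2 [8;5;3]
L+ [9;5;3]
C(0,8)∈J2 [9;5;4]
PS(6,8)∈J2 [9;5;5]
mobility = 24 − 10 − 5 = 9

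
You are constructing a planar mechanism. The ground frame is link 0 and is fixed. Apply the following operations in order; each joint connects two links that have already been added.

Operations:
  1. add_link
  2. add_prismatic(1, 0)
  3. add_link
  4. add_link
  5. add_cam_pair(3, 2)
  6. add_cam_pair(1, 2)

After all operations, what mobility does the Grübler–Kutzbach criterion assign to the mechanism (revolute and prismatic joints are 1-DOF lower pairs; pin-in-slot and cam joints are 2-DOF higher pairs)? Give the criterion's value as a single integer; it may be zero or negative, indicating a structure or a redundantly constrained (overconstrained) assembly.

M = 5

L=1 J1=0 J2=0
add link → L=2 J1=0 J2=0
P@1,0 dof=1 J1 → L=2 J1=1 J2=0
add link → L=3 J1=1 J2=0
add link → L=4 J1=1 J2=0
C@3,2 dof=2 J2 → L=4 J1=1 J2=1
C@1,2 dof=2 J2 → L=4 J1=1 J2=2
M=3(L−1)−2J1−J2=3·3−2·1−2=5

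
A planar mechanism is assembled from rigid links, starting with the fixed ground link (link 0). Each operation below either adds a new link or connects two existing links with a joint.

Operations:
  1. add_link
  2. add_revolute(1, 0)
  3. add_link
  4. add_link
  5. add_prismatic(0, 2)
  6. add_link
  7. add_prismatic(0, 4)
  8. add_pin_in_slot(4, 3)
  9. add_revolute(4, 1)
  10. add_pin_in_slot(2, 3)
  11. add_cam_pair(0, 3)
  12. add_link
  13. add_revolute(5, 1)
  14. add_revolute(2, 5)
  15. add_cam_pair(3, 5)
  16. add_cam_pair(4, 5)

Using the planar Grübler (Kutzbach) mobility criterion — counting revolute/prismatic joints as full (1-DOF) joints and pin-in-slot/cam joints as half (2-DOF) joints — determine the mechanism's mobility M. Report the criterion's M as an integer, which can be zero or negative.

[1;0;0] (link 0 is ground)
L+ [2;0;0]
R(1,0)∈J1 [2;1;0]
L+ [3;1;0]
L+ [4;1;0]
P(0,2)∈J1 [4;2;0]
L+ [5;2;0]
P(0,4)∈J1 [5;3;0]
PS(4,3)∈J2 [5;3;1]
R(4,1)∈J1 [5;4;1]
PS(2,3)∈J2 [5;4;2]
C(0,3)∈J2 [5;4;3]
L+ [6;4;3]
R(5,1)∈J1 [6;5;3]
R(2,5)∈J1 [6;6;3]
C(3,5)∈J2 [6;6;4]
C(4,5)∈J2 [6;6;5]
mobility = 15 − 12 − 5 = -2

M = -2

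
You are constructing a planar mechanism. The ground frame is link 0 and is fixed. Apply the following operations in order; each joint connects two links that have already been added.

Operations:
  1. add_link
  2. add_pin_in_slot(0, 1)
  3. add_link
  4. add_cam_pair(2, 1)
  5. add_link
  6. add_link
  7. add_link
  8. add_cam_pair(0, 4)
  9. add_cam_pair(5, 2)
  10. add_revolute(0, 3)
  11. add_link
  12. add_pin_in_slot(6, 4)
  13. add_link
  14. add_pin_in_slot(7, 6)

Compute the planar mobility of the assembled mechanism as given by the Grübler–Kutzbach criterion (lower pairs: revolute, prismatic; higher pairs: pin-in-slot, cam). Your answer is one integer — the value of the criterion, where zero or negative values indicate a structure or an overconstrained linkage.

M = 13

(L,J1,J2)=(1,0,0); link0 fixed
link1: (2,0,0)
PS 0-1 [J2]: (2,0,1)
link2: (3,0,1)
C 2-1 [J2]: (3,0,2)
link3: (4,0,2)
link4: (5,0,2)
link5: (6,0,2)
C 0-4 [J2]: (6,0,3)
C 5-2 [J2]: (6,0,4)
R 0-3 [J1]: (6,1,4)
link6: (7,1,4)
PS 6-4 [J2]: (7,1,5)
link7: (8,1,5)
PS 7-6 [J2]: (8,1,6)
Grübler: 3·7 − 2·1 − 6 = 13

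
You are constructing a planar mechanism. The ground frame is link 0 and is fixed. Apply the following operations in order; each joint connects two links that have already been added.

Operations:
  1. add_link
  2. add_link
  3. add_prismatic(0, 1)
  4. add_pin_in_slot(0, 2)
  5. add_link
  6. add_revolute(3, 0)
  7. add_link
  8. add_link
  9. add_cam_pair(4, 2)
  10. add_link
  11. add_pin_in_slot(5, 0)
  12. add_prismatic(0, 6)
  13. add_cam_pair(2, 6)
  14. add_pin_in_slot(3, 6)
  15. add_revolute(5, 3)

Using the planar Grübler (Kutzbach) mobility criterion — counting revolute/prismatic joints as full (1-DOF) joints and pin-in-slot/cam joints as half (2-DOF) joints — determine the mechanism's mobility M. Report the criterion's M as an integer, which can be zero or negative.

M = 5

(L,J1,J2)=(1,0,0); link0 fixed
link1: (2,0,0)
link2: (3,0,0)
P 0-1 [J1]: (3,1,0)
PS 0-2 [J2]: (3,1,1)
link3: (4,1,1)
R 3-0 [J1]: (4,2,1)
link4: (5,2,1)
link5: (6,2,1)
C 4-2 [J2]: (6,2,2)
link6: (7,2,2)
PS 5-0 [J2]: (7,2,3)
P 0-6 [J1]: (7,3,3)
C 2-6 [J2]: (7,3,4)
PS 3-6 [J2]: (7,3,5)
R 5-3 [J1]: (7,4,5)
Grübler: 3·6 − 2·4 − 5 = 5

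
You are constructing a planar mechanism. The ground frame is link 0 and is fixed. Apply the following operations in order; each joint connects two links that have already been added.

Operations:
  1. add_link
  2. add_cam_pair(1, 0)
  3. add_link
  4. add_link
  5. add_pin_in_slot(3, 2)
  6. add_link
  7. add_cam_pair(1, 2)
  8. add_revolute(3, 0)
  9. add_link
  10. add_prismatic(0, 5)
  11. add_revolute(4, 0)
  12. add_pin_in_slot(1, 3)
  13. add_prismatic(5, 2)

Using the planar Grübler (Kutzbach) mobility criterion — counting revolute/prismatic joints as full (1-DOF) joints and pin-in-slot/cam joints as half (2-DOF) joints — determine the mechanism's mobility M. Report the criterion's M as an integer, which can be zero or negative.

L=1 J1=0 J2=0
add link → L=2 J1=0 J2=0
C@1,0 dof=2 J2 → L=2 J1=0 J2=1
add link → L=3 J1=0 J2=1
add link → L=4 J1=0 J2=1
PS@3,2 dof=2 J2 → L=4 J1=0 J2=2
add link → L=5 J1=0 J2=2
C@1,2 dof=2 J2 → L=5 J1=0 J2=3
R@3,0 dof=1 J1 → L=5 J1=1 J2=3
add link → L=6 J1=1 J2=3
P@0,5 dof=1 J1 → L=6 J1=2 J2=3
R@4,0 dof=1 J1 → L=6 J1=3 J2=3
PS@1,3 dof=2 J2 → L=6 J1=3 J2=4
P@5,2 dof=1 J1 → L=6 J1=4 J2=4
M=3(L−1)−2J1−J2=3·5−2·4−4=3

M = 3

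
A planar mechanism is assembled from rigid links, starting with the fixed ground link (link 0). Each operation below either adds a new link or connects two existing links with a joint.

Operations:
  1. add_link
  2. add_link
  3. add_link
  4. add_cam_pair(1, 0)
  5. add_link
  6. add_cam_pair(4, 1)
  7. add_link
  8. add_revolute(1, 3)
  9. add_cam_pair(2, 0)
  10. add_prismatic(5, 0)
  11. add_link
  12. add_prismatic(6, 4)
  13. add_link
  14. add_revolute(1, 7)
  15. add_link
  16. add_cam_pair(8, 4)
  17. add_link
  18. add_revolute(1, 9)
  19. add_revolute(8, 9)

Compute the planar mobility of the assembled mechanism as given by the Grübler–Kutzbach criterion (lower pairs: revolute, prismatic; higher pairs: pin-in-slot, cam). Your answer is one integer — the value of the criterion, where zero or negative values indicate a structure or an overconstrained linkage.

link 0 = ground. State L|J1|J2 = 1|0|0
+link1  2|0|0
+link2  3|0|0
+link3  4|0|0
C(1,0) f=2→J2  4|0|1
+link4  5|0|1
C(4,1) f=2→J2  5|0|2
+link5  6|0|2
R(1,3) f=1→J1  6|1|2
C(2,0) f=2→J2  6|1|3
P(5,0) f=1→J1  6|2|3
+link6  7|2|3
P(6,4) f=1→J1  7|3|3
+link7  8|3|3
R(1,7) f=1→J1  8|4|3
+link8  9|4|3
C(8,4) f=2→J2  9|4|4
+link9  10|4|4
R(1,9) f=1→J1  10|5|4
R(8,9) f=1→J1  10|6|4
M = 3(10−1)−2·6−4 = 27−12−4 = 11

M = 11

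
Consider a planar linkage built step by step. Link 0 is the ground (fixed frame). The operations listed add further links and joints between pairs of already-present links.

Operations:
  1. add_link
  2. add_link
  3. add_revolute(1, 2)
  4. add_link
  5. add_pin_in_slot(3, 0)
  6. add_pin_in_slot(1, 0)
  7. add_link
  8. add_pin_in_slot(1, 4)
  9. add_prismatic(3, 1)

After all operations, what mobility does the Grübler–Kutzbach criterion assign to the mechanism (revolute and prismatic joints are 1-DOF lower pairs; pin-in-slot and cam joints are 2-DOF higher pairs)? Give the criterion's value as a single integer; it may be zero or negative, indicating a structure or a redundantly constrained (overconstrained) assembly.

(L,J1,J2)=(1,0,0); link0 fixed
link1: (2,0,0)
link2: (3,0,0)
R 1-2 [J1]: (3,1,0)
link3: (4,1,0)
PS 3-0 [J2]: (4,1,1)
PS 1-0 [J2]: (4,1,2)
link4: (5,1,2)
PS 1-4 [J2]: (5,1,3)
P 3-1 [J1]: (5,2,3)
Grübler: 3·4 − 2·2 − 3 = 5

M = 5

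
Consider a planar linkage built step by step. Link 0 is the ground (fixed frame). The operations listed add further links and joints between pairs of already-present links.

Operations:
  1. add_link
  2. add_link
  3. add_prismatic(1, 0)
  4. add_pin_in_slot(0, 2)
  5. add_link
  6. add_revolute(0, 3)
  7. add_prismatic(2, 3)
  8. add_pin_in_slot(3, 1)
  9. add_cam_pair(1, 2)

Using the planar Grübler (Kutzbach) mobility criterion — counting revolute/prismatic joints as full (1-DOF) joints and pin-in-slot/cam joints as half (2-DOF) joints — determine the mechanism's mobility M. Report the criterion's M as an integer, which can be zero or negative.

[1;0;0] (link 0 is ground)
L+ [2;0;0]
L+ [3;0;0]
P(1,0)∈J1 [3;1;0]
PS(0,2)∈J2 [3;1;1]
L+ [4;1;1]
R(0,3)∈J1 [4;2;1]
P(2,3)∈J1 [4;3;1]
PS(3,1)∈J2 [4;3;2]
C(1,2)∈J2 [4;3;3]
mobility = 9 − 6 − 3 = 0

M = 0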